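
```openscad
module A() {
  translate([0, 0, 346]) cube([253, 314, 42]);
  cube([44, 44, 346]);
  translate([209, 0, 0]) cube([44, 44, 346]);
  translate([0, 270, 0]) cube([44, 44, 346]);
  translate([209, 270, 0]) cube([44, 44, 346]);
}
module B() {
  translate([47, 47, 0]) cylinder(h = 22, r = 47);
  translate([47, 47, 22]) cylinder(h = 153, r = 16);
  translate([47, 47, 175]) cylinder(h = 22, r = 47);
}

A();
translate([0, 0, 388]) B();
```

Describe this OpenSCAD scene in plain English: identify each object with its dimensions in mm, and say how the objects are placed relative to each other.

A is a four-legged stool. The seat is a 253×314×42 mm slab whose top surface is at z = 388 mm; four square legs, each 44×44 mm in cross-section, run from the floor (z = 0) to the underside of the seat, each flush with a corner of the seat.

B is a spool: two coaxial disc flanges of radius 47 mm and thickness 22 mm, joined by a core cylinder of radius 16 mm and height 153 mm. The lower flange rests on z = 0 and the three cylinders share a vertical axis.

The spool is on top of the stool.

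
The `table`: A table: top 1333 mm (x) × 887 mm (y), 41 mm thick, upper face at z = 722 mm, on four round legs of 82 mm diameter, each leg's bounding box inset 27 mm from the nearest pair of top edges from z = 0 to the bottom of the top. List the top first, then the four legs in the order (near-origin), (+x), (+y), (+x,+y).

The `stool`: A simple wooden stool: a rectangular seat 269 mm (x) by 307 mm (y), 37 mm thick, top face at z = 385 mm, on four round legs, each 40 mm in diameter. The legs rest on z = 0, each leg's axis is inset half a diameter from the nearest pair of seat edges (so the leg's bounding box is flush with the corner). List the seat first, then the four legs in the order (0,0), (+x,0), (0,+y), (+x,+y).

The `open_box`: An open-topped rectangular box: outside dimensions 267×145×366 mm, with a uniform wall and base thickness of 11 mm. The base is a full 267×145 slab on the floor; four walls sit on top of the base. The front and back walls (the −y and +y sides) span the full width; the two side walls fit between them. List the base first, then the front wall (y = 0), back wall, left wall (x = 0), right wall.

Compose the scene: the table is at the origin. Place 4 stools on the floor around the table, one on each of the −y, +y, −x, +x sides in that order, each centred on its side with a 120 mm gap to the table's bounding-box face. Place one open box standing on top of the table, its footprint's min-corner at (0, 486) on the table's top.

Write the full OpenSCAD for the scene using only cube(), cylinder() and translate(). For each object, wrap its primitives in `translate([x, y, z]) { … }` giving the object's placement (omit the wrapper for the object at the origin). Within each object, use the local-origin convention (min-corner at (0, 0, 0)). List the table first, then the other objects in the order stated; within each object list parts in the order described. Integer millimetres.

translate([0, 0, 681]) cube([1333, 887, 41]);
translate([68, 68, 0]) cylinder(h = 681, r = 41);
translate([1265, 68, 0]) cylinder(h = 681, r = 41);
translate([68, 819, 0]) cylinder(h = 681, r = 41);
translate([1265, 819, 0]) cylinder(h = 681, r = 41);
translate([532, -427, 0]) {
  translate([0, 0, 348]) cube([269, 307, 37]);
  translate([20, 20, 0]) cylinder(h = 348, r = 20);
  translate([249, 20, 0]) cylinder(h = 348, r = 20);
  translate([20, 287, 0]) cylinder(h = 348, r = 20);
  translate([249, 287, 0]) cylinder(h = 348, r = 20);
}
translate([532, 1007, 0]) {
  translate([0, 0, 348]) cube([269, 307, 37]);
  translate([20, 20, 0]) cylinder(h = 348, r = 20);
  translate([249, 20, 0]) cylinder(h = 348, r = 20);
  translate([20, 287, 0]) cylinder(h = 348, r = 20);
  translate([249, 287, 0]) cylinder(h = 348, r = 20);
}
translate([-389, 290, 0]) {
  translate([0, 0, 348]) cube([269, 307, 37]);
  translate([20, 20, 0]) cylinder(h = 348, r = 20);
  translate([249, 20, 0]) cylinder(h = 348, r = 20);
  translate([20, 287, 0]) cylinder(h = 348, r = 20);
  translate([249, 287, 0]) cylinder(h = 348, r = 20);
}
translate([1453, 290, 0]) {
  translate([0, 0, 348]) cube([269, 307, 37]);
  translate([20, 20, 0]) cylinder(h = 348, r = 20);
  translate([249, 20, 0]) cylinder(h = 348, r = 20);
  translate([20, 287, 0]) cylinder(h = 348, r = 20);
  translate([249, 287, 0]) cylinder(h = 348, r = 20);
}
translate([0, 486, 722]) {
  cube([267, 145, 11]);
  translate([0, 0, 11]) cube([267, 11, 355]);
  translate([0, 134, 11]) cube([267, 11, 355]);
  translate([0, 11, 11]) cube([11, 123, 355]);
  translate([256, 11, 11]) cube([11, 123, 355]);
}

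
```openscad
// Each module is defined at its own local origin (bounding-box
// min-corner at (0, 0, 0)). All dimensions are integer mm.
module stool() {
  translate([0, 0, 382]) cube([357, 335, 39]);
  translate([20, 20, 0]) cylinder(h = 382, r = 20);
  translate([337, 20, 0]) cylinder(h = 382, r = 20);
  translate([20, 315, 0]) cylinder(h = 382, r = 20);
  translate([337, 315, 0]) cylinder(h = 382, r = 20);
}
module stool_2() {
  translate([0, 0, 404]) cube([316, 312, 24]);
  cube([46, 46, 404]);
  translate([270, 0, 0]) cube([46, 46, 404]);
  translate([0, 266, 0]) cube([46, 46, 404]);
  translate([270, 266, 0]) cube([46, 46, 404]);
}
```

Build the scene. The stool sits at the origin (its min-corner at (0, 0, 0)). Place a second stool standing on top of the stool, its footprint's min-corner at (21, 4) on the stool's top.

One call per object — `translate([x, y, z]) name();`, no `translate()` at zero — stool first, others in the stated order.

stool();
translate([21, 4, 421]) stool_2();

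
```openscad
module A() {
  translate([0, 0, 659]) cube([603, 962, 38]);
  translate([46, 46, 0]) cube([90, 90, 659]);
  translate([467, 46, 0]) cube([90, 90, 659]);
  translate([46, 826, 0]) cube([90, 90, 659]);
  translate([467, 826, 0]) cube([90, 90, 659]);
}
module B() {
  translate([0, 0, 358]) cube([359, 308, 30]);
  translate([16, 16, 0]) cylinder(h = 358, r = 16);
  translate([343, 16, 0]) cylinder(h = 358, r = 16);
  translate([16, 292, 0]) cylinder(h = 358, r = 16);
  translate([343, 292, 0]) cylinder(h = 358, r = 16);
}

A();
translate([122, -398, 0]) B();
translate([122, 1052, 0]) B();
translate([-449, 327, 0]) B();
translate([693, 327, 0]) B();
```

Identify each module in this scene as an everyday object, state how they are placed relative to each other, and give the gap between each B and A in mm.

Each stool's nearest face is 90 mm from the table's bounding box.

A is a table. B is a stool. Four stools sit around the table at the −y, +y, −x, +x sides. The gap between each stool and the table is 90 mm.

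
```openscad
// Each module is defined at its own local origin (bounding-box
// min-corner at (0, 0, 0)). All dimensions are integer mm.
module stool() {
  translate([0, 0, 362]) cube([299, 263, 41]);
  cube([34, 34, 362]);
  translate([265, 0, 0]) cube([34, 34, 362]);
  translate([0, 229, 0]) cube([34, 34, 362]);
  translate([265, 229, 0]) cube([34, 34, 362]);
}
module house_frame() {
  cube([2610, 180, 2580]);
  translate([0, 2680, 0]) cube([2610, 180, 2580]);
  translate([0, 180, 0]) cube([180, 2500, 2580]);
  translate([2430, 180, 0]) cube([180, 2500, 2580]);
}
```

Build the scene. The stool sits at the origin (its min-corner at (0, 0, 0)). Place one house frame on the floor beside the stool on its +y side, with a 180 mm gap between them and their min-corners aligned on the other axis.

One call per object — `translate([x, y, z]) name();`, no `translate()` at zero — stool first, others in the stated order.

stool();
translate([0, 443, 0]) house_frame();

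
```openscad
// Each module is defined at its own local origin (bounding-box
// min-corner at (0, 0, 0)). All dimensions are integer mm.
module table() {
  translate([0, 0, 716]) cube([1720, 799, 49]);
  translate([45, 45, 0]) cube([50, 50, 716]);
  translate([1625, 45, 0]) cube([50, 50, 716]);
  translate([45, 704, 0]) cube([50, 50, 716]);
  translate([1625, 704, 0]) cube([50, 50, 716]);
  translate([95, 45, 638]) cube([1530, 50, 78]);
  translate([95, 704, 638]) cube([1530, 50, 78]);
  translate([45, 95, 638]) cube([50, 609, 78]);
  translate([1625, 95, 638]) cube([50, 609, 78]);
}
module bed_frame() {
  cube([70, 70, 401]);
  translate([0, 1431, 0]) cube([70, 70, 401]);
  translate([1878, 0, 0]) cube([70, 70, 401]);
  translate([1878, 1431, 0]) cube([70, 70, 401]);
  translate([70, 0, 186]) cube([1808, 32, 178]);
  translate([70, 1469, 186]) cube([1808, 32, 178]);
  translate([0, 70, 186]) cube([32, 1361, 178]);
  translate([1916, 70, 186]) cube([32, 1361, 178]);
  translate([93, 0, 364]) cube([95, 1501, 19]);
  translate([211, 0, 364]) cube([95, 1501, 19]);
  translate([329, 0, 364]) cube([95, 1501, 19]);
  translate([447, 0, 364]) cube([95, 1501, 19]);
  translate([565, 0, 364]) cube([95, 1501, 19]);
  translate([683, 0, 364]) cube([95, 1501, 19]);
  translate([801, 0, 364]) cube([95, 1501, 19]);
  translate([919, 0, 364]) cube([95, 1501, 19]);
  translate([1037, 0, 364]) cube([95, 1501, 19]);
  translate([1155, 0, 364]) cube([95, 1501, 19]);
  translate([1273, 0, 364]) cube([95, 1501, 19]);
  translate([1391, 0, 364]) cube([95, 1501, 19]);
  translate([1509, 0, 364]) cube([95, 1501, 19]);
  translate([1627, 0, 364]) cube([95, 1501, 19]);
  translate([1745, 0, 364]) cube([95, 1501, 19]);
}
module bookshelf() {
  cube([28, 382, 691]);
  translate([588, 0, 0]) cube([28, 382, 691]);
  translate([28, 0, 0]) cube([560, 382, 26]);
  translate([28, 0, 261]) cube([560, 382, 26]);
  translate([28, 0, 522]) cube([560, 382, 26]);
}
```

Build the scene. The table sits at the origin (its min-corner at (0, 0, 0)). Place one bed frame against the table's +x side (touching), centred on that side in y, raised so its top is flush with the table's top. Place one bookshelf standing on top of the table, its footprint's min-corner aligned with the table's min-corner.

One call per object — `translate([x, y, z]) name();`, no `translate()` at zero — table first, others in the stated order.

table();
translate([1720, -351, 364]) bed_frame();
translate([0, 0, 765]) bookshelf();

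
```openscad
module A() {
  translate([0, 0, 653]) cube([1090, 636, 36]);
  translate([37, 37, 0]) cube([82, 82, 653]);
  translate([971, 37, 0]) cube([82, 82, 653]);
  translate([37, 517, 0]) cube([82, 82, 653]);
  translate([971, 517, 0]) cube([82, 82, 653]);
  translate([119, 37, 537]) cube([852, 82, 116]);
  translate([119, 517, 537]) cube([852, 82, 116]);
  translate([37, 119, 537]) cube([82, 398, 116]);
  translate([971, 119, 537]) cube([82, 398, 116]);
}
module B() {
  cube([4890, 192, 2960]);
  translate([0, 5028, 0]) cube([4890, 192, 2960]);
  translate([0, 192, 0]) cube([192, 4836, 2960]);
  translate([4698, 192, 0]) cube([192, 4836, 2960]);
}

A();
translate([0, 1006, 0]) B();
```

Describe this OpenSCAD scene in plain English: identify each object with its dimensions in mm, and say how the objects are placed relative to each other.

A is a rectangular dining table. The top is 1090×636×36 mm with its upper surface at z = 689 mm. It stands on four 82×82 mm square legs, each inset 37 mm from the nearest pair of top edges, running from the floor to the underside of the top. Four apron rails, 82 mm thick and 116 mm tall, run between adjacent legs with their top edges flush with the underside of the top and their outer faces flush with the legs' outer faces.

B is a box-shaped house frame (walls only): outside footprint 4890×5220 mm, wall height 2960 mm, wall thickness 192 mm. The two y-facing walls run the full x-width; the two x-facing walls fit between the inner faces of the y-facing walls.

The house frame is on the floor beside the table on its +y side.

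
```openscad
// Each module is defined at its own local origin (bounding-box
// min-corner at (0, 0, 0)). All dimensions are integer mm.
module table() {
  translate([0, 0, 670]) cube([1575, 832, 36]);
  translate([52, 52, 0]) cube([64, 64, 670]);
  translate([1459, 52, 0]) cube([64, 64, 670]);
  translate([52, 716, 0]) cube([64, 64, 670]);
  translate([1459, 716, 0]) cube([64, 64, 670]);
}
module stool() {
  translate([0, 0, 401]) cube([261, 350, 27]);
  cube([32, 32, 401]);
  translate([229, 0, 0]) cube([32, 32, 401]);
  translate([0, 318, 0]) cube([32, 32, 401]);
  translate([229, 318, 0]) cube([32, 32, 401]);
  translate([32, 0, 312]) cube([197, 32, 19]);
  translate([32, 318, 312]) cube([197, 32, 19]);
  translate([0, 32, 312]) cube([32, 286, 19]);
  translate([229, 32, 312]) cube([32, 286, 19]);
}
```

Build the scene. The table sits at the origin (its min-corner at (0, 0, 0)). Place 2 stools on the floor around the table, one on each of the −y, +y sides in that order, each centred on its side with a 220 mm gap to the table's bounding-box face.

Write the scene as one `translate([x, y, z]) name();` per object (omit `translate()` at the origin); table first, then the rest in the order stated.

table();
translate([657, -570, 0]) stool();
translate([657, 1052, 0]) stool();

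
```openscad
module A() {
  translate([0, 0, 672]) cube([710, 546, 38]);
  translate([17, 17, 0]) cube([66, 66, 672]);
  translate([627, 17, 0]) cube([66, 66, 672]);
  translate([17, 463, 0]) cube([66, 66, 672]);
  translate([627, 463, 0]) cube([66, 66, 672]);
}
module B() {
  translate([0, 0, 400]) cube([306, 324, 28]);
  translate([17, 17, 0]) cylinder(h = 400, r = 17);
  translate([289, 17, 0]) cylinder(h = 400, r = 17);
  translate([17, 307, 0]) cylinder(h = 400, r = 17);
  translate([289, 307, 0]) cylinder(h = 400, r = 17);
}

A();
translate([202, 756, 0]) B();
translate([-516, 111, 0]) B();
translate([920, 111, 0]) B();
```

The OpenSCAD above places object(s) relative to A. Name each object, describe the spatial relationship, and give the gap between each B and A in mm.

Each stool's nearest face is 210 mm from the table's bounding box.

A is a table. B is a stool. Three stools sit around the table at the +y, −x, +x sides. The gap between each stool and the table is 210 mm.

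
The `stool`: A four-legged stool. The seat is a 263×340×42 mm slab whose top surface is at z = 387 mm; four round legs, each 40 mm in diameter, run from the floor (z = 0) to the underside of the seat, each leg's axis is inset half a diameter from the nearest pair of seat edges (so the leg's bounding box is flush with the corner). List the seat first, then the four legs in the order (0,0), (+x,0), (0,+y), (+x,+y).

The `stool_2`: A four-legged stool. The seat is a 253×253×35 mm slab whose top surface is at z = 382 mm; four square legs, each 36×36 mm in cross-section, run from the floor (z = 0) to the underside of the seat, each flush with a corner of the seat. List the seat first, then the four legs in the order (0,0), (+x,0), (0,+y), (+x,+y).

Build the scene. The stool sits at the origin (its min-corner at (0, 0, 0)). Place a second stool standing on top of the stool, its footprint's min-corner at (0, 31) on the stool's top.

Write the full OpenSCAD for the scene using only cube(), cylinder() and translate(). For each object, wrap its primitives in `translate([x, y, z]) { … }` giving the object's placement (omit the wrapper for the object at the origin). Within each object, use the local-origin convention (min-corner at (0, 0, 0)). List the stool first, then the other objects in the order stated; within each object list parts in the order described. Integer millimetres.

translate([0, 0, 345]) cube([263, 340, 42]);
translate([20, 20, 0]) cylinder(h = 345, r = 20);
translate([243, 20, 0]) cylinder(h = 345, r = 20);
translate([20, 320, 0]) cylinder(h = 345, r = 20);
translate([243, 320, 0]) cylinder(h = 345, r = 20);
translate([0, 31, 387]) {
  translate([0, 0, 347]) cube([253, 253, 35]);
  cube([36, 36, 347]);
  translate([217, 0, 0]) cube([36, 36, 347]);
  translate([0, 217, 0]) cube([36, 36, 347]);
  translate([217, 217, 0]) cube([36, 36, 347]);
}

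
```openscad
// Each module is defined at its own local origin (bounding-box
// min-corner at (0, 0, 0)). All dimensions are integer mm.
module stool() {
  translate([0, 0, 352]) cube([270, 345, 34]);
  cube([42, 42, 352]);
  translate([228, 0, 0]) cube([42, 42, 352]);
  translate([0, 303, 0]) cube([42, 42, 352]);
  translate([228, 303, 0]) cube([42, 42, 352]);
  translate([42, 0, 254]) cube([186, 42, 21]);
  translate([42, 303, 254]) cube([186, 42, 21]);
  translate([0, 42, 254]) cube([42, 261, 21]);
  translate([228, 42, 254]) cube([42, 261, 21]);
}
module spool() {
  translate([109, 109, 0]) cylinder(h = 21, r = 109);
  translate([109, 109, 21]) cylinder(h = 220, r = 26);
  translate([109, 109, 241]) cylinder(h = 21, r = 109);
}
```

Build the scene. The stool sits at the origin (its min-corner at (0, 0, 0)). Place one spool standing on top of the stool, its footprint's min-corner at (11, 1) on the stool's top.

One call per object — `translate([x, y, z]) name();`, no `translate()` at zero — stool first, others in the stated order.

stool();
translate([11, 1, 386]) spool();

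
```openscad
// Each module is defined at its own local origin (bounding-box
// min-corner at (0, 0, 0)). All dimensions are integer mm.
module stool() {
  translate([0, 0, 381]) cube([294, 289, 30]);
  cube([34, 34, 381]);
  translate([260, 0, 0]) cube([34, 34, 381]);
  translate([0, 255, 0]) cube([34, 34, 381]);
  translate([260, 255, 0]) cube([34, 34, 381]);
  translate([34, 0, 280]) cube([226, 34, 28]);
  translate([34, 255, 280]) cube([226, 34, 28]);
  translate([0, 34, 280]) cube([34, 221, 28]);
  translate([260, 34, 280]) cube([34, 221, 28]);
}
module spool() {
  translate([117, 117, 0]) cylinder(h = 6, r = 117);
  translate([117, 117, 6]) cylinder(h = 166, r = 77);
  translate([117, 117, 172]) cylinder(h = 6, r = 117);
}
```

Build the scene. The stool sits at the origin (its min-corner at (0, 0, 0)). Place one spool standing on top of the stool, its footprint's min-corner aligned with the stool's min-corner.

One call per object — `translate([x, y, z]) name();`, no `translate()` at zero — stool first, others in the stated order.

stool();
translate([0, 0, 411]) spool();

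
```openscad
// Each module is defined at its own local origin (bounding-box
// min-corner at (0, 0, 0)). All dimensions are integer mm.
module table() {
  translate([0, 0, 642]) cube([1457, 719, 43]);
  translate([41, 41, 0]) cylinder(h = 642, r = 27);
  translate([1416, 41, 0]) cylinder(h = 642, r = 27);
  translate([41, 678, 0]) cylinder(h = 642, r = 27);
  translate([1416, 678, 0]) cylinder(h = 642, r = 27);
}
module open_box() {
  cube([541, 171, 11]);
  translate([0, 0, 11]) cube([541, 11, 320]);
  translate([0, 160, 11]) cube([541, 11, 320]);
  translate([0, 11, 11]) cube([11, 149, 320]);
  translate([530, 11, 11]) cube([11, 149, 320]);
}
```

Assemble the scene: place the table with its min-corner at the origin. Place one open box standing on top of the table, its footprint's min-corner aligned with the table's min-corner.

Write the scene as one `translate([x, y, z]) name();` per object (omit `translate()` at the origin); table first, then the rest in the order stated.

table();
translate([0, 0, 685]) open_box();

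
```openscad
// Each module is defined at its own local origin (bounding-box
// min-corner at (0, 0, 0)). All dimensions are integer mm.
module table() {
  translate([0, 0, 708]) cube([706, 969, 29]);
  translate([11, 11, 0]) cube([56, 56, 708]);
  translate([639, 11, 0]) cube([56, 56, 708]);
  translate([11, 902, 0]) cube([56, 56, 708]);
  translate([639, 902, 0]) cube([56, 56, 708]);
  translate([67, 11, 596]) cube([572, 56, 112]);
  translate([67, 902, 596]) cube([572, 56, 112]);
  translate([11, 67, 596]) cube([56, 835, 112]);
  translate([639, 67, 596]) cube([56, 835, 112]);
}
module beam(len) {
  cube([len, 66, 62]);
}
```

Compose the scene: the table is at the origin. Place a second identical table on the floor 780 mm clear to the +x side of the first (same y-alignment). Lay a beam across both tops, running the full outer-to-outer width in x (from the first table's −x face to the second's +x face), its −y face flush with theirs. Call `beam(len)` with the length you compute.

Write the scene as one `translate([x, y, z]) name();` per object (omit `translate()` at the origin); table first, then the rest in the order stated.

table();
translate([1486, 0, 0]) table();
translate([0, 0, 737]) beam(2192);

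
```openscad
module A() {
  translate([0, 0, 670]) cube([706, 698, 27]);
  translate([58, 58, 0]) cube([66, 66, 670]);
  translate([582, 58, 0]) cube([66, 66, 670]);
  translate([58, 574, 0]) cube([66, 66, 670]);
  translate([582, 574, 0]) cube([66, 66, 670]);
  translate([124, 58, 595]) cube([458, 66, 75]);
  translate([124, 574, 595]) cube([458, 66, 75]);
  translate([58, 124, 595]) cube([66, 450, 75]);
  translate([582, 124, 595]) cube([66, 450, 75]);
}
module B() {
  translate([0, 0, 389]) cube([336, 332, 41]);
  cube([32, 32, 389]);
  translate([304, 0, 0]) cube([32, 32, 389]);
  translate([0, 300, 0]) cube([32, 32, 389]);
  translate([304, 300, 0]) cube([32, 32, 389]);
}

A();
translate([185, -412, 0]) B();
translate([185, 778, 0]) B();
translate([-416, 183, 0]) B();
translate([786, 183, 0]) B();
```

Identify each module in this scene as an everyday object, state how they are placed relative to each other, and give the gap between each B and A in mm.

A is a table. B is a stool. Four stools sit around the table at the −y, +y, −x, +x sides. The gap between each stool and the table is 80 mm.

Each stool's nearest face is 80 mm from the table's bounding box.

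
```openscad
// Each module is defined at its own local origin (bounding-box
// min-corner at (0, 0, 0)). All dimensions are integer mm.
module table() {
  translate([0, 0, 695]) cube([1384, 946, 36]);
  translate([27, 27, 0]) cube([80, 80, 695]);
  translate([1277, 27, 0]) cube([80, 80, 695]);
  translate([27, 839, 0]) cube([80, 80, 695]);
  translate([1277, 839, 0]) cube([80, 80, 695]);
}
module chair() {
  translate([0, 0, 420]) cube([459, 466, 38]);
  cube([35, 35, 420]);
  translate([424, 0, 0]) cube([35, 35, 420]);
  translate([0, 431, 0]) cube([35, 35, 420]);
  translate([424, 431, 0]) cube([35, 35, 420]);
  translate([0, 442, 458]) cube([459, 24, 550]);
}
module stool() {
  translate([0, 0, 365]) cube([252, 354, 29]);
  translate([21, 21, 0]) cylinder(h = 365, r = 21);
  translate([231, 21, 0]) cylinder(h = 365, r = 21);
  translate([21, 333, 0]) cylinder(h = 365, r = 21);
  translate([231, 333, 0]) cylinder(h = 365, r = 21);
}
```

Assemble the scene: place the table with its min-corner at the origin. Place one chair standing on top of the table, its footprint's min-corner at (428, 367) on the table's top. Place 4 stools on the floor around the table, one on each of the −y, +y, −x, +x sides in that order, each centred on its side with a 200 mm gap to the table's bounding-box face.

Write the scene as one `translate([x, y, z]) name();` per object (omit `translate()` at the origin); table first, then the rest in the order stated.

table();
translate([428, 367, 731]) chair();
translate([566, -554, 0]) stool();
translate([566, 1146, 0]) stool();
translate([-452, 296, 0]) stool();
translate([1584, 296, 0]) stool();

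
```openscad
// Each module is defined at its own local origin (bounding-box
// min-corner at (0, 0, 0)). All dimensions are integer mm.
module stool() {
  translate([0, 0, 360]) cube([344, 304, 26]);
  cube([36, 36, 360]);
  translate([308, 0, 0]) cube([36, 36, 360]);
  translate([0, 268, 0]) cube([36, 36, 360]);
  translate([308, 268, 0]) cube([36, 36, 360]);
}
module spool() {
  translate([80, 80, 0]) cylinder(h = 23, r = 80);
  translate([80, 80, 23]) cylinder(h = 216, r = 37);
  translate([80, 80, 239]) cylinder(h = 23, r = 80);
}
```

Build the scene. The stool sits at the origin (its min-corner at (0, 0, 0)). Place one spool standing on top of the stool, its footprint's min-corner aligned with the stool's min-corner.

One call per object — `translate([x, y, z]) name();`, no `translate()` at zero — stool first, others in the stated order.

stool();
translate([0, 0, 386]) spool();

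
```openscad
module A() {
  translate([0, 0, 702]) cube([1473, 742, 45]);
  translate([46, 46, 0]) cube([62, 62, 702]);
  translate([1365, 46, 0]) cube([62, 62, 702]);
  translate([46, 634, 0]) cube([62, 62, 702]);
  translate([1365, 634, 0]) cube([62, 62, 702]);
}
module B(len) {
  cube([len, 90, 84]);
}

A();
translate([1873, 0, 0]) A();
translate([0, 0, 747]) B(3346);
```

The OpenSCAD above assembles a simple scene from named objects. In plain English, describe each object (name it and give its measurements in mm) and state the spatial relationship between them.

A is a rectangular dining table. The top is 1473×742×45 mm with its upper surface at z = 747 mm. It stands on four 62×62 mm square legs, each inset 46 mm from the nearest pair of top edges, running from the floor to the underside of the top.

B is a rectangular beam 3346 mm long (x), 90 mm deep (y), 84 mm thick (z).

The beam spans the tops of two tables placed 400 mm apart, resting at z = 747 mm.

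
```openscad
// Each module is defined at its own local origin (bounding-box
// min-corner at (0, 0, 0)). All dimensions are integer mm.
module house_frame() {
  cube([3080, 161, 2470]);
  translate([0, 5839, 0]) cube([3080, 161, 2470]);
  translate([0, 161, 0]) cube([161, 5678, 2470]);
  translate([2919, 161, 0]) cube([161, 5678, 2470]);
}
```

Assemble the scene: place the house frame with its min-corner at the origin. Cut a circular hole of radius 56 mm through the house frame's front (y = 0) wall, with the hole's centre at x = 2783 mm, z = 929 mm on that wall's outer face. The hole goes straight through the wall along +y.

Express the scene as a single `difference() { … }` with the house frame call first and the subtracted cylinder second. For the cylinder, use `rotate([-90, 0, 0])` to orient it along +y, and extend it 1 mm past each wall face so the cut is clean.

difference() {
  house_frame();
  translate([2783, -1, 929]) rotate([-90, 0, 0]) cylinder(h = 163, r = 56);
}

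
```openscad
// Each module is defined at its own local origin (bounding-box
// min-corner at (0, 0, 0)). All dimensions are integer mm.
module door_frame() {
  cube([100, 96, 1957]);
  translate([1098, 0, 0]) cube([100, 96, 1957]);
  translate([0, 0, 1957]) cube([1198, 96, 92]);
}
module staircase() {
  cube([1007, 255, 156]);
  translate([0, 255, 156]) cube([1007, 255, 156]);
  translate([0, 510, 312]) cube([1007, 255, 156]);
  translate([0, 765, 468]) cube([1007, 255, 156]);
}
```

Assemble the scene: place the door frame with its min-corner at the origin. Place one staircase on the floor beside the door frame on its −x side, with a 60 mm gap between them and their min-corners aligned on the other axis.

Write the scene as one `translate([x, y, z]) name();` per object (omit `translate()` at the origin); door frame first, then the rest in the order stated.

door_frame();
translate([-1067, 0, 0]) staircase();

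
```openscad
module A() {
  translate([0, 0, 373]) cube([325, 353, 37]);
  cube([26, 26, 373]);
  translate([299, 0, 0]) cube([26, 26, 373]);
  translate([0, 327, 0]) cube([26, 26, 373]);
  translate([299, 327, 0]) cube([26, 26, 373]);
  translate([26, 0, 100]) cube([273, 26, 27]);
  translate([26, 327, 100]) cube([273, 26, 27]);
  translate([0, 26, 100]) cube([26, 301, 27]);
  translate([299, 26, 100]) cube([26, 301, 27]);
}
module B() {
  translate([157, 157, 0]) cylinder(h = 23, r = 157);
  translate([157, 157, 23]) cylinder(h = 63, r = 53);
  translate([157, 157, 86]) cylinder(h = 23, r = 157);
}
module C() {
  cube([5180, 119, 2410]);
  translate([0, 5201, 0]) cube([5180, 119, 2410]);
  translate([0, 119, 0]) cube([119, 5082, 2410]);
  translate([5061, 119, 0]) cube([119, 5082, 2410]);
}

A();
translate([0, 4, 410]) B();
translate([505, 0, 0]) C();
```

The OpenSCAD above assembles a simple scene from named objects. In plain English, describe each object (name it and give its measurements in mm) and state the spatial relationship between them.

A is a four-legged stool. The seat is a 325×353×37 mm slab whose top surface is at z = 410 mm; four square legs, each 26×26 mm in cross-section, run from the floor (z = 0) to the underside of the seat, each flush with a corner of the seat. Four stretchers, 26 mm wide and 27 mm tall, connect adjacent legs with their undersides at z = 100 mm, each running between the inner faces of the legs it joins and aligned with the legs' outer faces on the other axis.

B is a spool: two coaxial disc flanges of radius 157 mm and thickness 23 mm, joined by a core cylinder of radius 53 mm and height 63 mm. The lower flange rests on z = 0 and the three cylinders share a vertical axis.

C is the wall frame of a small rectangular building: four walls, each 2410 mm tall and 119 mm thick, enclosing a footprint 5180 mm (x) by 5320 mm (y) outside-to-outside, with no floor or roof. The front and back walls (the −y and +y sides) span the full width; the two side walls fit between them.

The spool is on top of the stool. The house frame is on the floor beside the stool on its +x side.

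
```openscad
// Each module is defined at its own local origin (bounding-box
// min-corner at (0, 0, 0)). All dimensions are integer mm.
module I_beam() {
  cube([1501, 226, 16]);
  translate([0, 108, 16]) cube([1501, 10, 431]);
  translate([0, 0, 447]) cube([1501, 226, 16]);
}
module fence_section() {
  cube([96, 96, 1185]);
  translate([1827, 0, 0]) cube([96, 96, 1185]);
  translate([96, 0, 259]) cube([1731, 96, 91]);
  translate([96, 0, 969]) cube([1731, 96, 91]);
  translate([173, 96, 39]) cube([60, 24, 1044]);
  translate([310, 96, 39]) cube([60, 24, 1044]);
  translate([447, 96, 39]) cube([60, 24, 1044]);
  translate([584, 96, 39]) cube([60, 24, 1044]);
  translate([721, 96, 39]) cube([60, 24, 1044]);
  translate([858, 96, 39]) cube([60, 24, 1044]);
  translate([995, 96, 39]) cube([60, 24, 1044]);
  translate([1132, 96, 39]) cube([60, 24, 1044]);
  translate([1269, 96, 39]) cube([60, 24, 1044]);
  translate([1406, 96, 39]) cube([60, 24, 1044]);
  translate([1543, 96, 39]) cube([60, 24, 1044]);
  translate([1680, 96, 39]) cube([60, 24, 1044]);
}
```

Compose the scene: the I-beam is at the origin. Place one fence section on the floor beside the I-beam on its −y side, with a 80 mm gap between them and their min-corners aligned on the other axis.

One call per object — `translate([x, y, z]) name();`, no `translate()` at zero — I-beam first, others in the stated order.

I_beam();
translate([0, -200, 0]) fence_section();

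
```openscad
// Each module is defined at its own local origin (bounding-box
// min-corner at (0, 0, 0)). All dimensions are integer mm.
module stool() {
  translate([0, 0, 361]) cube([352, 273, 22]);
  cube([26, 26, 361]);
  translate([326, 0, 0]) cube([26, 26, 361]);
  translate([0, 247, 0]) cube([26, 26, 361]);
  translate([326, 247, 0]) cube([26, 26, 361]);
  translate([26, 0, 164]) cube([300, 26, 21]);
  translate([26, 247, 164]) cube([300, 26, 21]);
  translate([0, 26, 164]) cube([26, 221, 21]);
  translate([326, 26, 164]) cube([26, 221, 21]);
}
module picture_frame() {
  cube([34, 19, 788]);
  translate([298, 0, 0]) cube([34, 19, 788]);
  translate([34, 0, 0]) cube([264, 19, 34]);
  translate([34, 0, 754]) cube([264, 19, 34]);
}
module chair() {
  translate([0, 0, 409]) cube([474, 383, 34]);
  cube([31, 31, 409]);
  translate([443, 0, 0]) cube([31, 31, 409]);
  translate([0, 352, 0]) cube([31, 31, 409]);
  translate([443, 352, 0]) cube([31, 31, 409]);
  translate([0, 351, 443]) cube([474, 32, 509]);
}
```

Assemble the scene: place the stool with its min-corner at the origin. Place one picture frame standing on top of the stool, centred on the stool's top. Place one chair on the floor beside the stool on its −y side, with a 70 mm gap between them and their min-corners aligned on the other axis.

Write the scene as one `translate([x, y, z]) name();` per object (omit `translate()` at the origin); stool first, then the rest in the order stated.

stool();
translate([10, 127, 383]) picture_frame();
translate([0, -453, 0]) chair();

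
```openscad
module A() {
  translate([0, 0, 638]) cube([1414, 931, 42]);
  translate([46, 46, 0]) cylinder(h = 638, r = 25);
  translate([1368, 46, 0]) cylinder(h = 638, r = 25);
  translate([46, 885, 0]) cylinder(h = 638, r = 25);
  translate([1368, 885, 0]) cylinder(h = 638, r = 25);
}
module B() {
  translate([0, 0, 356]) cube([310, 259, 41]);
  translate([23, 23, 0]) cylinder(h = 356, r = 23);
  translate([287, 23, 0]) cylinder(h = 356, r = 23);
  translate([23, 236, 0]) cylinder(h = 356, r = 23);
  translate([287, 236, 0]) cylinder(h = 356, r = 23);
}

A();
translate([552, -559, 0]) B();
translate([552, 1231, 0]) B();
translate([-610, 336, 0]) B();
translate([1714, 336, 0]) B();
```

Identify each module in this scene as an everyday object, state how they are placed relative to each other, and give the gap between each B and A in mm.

Each stool's nearest face is 300 mm from the table's bounding box.

A is a table. B is a stool. Four stools sit around the table at the −y, +y, −x, +x sides. The gap between each stool and the table is 300 mm.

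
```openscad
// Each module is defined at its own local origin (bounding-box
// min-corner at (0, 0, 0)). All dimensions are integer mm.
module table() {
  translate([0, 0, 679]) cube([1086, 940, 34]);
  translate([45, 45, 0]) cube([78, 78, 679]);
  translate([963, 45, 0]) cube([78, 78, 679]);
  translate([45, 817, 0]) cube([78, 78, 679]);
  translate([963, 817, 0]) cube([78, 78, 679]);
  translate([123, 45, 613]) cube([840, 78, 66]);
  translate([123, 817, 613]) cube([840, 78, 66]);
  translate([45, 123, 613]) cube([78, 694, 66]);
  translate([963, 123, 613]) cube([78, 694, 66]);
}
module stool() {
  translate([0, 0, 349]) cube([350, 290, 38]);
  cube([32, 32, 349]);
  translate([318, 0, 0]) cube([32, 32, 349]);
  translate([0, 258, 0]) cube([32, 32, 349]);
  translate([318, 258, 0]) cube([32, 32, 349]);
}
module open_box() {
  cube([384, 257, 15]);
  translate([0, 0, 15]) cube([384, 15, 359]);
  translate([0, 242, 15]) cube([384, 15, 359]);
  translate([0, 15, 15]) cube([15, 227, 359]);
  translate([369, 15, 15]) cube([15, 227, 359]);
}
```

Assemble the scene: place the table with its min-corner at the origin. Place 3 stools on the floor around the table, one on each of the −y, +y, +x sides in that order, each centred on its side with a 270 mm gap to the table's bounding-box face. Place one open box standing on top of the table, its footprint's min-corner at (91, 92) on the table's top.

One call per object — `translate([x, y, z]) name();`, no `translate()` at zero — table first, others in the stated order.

table();
translate([368, -560, 0]) stool();
translate([368, 1210, 0]) stool();
translate([1356, 325, 0]) stool();
translate([91, 92, 713]) open_box();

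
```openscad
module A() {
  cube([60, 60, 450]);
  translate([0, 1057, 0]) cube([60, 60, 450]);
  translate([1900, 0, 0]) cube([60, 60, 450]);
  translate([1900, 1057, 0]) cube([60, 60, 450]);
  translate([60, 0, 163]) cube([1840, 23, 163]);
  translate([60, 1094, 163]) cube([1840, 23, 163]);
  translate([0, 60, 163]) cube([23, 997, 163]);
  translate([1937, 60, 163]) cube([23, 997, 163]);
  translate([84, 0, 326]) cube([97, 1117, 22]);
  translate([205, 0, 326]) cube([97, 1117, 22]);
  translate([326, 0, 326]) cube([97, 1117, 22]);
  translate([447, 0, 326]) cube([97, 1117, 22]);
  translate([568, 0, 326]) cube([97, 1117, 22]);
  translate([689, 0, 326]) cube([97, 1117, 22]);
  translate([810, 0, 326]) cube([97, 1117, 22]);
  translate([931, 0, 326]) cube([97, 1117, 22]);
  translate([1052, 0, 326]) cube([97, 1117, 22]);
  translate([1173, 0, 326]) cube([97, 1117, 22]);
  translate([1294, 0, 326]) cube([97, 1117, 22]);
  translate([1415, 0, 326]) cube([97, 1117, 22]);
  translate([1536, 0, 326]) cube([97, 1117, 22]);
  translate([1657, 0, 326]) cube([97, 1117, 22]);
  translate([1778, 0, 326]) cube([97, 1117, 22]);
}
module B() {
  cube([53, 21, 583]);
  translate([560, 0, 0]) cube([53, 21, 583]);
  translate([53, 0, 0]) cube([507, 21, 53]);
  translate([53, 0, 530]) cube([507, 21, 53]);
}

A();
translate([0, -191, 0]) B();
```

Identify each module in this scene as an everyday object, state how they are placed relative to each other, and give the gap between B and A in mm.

The picture frame's nearest face is 170 mm from the bed frame's −y face.

A is a bed frame. B is a picture frame. The picture frame is on the floor beside the bed frame on its −y side. The gap between the picture frame and the bed frame is 170 mm.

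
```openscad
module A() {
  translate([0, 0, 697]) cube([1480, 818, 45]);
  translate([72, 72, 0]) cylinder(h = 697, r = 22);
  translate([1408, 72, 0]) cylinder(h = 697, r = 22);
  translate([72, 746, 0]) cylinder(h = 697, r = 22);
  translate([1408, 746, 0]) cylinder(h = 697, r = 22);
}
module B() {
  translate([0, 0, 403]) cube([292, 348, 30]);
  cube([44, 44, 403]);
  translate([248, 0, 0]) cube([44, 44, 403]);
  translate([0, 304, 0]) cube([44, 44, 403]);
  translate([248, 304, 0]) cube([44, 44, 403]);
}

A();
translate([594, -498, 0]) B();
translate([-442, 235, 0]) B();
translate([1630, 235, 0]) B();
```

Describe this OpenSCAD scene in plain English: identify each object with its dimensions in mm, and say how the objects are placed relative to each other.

A is a table: top 1480 mm (x) × 818 mm (y), 45 mm thick, upper face at z = 742 mm, on four round legs of 44 mm diameter, each leg's bounding box inset 50 mm from the nearest pair of top edges, running from z = 0 to the bottom of the top.

B is a four-legged stool. The seat is a 292×348×30 mm slab whose top surface is at z = 433 mm; four square legs, each 44×44 mm in cross-section, run from the floor (z = 0) to the underside of the seat, each flush with a corner of the seat.

Three stools sit around the table at the −y, −x, +x sides.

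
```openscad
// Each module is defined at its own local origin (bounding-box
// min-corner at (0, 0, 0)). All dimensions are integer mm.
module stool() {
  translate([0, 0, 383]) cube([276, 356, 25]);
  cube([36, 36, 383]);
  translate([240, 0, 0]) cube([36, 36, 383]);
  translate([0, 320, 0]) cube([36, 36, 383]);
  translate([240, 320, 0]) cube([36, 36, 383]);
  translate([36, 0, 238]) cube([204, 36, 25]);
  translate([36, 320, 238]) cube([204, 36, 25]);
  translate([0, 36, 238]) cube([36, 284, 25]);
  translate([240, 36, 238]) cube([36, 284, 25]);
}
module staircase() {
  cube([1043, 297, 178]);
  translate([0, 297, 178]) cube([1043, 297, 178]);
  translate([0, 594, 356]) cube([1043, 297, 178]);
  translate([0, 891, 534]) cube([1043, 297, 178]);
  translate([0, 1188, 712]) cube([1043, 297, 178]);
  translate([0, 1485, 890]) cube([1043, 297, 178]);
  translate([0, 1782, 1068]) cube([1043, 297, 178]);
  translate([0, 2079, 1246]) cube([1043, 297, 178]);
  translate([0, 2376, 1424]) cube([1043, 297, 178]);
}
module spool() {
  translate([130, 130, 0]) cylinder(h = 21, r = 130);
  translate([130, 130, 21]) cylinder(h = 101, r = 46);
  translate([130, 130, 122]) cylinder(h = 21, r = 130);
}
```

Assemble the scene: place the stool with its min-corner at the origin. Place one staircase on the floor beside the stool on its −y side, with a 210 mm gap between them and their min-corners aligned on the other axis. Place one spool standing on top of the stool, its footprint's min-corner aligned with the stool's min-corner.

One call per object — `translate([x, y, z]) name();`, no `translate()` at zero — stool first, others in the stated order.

stool();
translate([0, -2883, 0]) staircase();
translate([0, 0, 408]) spool();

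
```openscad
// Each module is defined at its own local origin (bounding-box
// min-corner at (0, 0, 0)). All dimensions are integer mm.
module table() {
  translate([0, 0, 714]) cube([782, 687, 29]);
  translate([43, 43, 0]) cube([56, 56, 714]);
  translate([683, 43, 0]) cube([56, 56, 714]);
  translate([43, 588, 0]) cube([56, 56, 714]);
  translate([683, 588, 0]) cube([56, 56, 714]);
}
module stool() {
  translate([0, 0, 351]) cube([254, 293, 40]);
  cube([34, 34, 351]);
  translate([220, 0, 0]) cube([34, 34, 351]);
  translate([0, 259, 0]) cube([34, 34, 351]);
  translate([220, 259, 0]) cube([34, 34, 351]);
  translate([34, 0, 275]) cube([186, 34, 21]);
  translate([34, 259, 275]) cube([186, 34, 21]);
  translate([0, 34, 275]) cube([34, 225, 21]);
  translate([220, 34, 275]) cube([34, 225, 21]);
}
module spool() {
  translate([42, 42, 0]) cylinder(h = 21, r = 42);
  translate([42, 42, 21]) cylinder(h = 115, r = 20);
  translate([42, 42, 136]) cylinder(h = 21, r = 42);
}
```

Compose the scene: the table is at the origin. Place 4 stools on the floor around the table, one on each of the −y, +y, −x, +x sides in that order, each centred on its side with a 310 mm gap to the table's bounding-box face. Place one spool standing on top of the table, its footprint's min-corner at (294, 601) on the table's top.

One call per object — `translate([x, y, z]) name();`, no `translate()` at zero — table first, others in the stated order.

table();
translate([264, -603, 0]) stool();
translate([264, 997, 0]) stool();
translate([-564, 197, 0]) stool();
translate([1092, 197, 0]) stool();
translate([294, 601, 743]) spool();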